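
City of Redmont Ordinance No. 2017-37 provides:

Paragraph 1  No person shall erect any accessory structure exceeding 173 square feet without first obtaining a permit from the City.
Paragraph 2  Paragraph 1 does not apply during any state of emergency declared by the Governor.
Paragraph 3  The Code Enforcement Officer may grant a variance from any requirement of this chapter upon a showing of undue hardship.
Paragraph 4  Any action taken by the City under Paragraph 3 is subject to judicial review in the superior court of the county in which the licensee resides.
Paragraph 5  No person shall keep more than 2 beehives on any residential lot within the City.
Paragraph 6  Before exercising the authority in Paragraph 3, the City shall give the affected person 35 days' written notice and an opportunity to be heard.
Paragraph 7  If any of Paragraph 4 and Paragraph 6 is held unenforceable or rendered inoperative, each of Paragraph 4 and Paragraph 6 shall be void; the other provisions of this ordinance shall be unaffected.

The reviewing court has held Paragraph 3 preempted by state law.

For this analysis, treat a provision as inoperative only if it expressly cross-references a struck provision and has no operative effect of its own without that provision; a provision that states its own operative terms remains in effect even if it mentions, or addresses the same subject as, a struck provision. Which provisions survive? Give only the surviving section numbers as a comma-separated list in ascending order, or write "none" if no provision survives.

Paragraph 3 is struck. Paragraph 4 operates only by reference to Paragraph 3, so it falls with Paragraph 3. Paragraph 6 has no operative effect of its own apart from Paragraph 3 and is therefore inoperative. Paragraph 7 declares Paragraph 4 and Paragraph 6 mutually dependent; since one of them has fallen, all of them are of no effect. The remainder continues in force under Paragraph 7. Paragraph 1, Paragraph 2, Paragraph 5, and Paragraph 7 remain in effect.

1, 2, 5, 7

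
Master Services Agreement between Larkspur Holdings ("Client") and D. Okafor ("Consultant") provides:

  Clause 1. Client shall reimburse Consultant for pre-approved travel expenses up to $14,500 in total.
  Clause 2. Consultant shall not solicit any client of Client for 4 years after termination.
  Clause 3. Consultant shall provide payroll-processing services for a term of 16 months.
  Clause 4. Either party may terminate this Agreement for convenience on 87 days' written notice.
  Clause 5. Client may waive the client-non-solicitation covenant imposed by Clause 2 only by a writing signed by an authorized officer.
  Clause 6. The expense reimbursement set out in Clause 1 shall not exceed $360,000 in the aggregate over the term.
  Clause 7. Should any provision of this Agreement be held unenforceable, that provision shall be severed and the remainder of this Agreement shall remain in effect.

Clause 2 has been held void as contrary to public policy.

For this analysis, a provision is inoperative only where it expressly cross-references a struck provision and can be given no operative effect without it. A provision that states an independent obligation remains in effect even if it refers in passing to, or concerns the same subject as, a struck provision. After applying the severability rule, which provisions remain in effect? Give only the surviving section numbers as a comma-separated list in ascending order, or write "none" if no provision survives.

Clause 2 is struck. Clause 5 has no operative effect of its own apart from Clause 2 and is therefore inoperative. Clause 7 is a severability clause and preserves every provision that can still be given independent effect. That leaves Clause 1, Clause 3, Clause 4, Clause 6, and Clause 7 in effect.

1, 3, 4, 6, 7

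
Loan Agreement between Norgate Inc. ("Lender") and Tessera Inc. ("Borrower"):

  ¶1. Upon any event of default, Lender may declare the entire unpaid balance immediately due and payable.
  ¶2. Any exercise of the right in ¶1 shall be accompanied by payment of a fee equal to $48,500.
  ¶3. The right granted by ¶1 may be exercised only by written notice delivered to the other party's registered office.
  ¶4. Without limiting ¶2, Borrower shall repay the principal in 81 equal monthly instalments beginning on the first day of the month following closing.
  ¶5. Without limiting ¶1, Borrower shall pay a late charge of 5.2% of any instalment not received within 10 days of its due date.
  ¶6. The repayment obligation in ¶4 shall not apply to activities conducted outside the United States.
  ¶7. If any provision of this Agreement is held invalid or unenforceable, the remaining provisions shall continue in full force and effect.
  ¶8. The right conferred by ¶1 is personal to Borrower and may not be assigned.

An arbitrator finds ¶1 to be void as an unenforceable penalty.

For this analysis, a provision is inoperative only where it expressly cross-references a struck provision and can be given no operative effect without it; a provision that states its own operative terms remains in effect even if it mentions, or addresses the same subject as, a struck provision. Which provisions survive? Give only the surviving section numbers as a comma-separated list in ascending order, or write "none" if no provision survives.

¶1 is struck. ¶2 has no operative effect of its own apart from ¶1 and is therefore inoperative. ¶3 merely fixes the notice requirement for ¶1; with ¶1 gone it has nothing to operate on and falls away. The only function of ¶8 is the non-assignment of ¶1, so it cannot stand once ¶1 is removed. ¶4 mentions ¶2 but its own obligation stands independently of ¶2, so ¶4 is not affected. ¶5 mentions ¶1 but its own obligation stands independently of ¶1, so ¶5 is not affected. Under the severability clause in ¶7, the remaining provisions continue in force. That leaves ¶4, ¶5, ¶6, and ¶7 in effect.

4, 5, 6, 7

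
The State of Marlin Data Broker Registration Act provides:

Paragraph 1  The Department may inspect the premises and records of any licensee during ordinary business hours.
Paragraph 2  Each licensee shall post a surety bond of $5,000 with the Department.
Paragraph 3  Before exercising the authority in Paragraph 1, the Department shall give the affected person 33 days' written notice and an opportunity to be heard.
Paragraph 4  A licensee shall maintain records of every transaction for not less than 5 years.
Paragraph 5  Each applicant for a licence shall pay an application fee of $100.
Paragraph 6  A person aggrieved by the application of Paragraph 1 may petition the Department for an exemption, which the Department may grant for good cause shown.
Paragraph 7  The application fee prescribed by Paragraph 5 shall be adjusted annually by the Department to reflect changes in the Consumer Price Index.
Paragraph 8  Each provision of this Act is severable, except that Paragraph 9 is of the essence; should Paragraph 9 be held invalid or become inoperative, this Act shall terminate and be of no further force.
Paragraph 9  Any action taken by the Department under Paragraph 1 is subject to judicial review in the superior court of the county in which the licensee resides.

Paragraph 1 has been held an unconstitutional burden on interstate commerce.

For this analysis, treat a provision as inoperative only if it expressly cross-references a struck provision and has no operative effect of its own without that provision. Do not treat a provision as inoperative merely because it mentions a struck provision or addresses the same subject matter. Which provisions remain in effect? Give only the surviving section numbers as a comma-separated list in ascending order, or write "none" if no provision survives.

none

Paragraph 1 is struck. Paragraph 3 merely fixes the notice-and-hearing requirement for Paragraph 1; with Paragraph 1 gone it has nothing to operate on and falls away. Paragraph 6 has no operative effect of its own apart from Paragraph 1 and is therefore inoperative. Paragraph 9 has no operative effect of its own apart from Paragraph 1 and is therefore inoperative. Paragraph 8 makes Paragraph 9 an essential term, and Paragraph 9 has been rendered inoperative by the cascade; under Paragraph 8, the entire Act is therefore void. No provision of the Act survives.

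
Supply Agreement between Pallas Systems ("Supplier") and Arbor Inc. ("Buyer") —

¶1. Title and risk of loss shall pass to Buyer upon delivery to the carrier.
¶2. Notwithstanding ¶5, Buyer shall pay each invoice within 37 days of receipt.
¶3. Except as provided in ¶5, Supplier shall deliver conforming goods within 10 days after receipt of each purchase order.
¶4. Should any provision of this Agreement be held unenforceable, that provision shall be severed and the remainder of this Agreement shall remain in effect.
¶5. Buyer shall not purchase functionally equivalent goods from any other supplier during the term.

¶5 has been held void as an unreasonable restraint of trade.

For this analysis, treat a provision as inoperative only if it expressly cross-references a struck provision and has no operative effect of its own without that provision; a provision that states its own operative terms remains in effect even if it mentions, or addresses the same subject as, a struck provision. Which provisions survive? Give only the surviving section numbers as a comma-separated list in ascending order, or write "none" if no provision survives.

1, 2, 3, 4

¶5 is struck. ¶2 mentions ¶5 but its own obligation stands independently of ¶5, so ¶2 is not affected. Although ¶3 refers to ¶5, its operative terms do not depend on ¶5, so it remains in effect. No other provision's operative terms depend on ¶5. ¶4 is a severability clause and preserves every provision that can still be given independent effect. That leaves ¶1, ¶2, ¶3, and ¶4 in effect.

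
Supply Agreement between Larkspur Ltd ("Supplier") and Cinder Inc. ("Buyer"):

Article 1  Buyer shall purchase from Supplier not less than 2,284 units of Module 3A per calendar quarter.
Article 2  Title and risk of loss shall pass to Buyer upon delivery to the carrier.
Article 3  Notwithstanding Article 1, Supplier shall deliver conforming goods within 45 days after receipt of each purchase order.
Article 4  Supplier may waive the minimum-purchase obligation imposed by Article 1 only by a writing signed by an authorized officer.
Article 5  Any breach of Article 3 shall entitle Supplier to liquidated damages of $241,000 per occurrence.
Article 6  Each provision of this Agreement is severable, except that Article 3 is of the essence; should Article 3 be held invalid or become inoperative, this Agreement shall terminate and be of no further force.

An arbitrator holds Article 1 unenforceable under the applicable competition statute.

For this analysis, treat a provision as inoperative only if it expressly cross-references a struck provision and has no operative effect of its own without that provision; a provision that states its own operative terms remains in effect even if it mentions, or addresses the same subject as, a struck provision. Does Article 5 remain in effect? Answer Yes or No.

Article 1 is struck. Article 4 merely fixes the waiver condition for Article 1; with Article 1 gone it has nothing to operate on and falls away. Although Article 3 refers to Article 1, its operative terms do not depend on Article 1, so it remains in effect. Article 6 makes Article 3 an essential term, but Article 3 is unaffected, so the severability proviso in Article 6 preserves the remaining provisions. Article 2, Article 3, Article 5, and Article 6 remain in effect. Article 5 is among the surviving provisions, so the answer is yes.

Yes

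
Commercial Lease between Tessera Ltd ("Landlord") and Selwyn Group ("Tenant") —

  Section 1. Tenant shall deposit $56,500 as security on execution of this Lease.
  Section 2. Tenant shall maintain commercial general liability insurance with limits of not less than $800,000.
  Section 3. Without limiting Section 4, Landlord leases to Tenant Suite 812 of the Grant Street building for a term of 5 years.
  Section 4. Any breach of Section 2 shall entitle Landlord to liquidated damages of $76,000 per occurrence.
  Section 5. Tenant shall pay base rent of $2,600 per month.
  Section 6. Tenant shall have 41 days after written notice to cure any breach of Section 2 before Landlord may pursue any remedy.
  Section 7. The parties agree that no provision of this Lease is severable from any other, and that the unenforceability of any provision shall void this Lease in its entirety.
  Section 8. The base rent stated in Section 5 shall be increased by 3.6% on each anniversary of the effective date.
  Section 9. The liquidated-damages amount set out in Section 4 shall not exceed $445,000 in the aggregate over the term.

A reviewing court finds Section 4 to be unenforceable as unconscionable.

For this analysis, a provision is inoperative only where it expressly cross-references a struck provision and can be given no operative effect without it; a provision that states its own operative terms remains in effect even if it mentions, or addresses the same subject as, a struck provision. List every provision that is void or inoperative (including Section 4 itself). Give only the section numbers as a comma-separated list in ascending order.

Section 4 is struck. The whole of Section 9 is the aggregate cap on the liquidated-damages amount, defined by reference to Section 4, so Section 9 cannot stand once Section 4 is removed. Section 7 provides that the Lease is not severable, so the invalidity of any one provision voids the entire Lease. No provision of the Lease survives.

1, 2, 3, 4, 5, 6, 7, 8, 9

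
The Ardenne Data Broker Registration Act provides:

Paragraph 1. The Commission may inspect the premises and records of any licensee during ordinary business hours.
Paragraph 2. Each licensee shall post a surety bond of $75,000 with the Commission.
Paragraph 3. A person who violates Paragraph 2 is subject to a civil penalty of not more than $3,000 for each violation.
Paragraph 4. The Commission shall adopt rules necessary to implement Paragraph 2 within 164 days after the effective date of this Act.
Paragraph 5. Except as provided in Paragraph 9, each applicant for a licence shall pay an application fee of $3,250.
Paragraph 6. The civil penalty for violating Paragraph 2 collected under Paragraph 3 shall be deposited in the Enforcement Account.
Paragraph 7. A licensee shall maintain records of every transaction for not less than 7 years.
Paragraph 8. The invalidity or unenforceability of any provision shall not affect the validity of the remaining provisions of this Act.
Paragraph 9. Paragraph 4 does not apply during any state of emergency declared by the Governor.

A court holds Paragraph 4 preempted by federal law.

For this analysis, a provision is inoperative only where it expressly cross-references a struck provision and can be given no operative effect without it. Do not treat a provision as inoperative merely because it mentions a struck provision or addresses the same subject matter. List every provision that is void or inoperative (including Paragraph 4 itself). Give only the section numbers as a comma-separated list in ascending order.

4, 9

Paragraph 4 is struck. Paragraph 9 operates only by reference to Paragraph 4, so it falls with Paragraph 4. Paragraph 5 mentions Paragraph 9 but its own obligation stands independently of Paragraph 9, so Paragraph 5 is not affected. Paragraph 8 is a severability clause and preserves every provision that can still be given independent effect. That leaves Paragraph 1, Paragraph 2, Paragraph 3, Paragraph 5, Paragraph 6, Paragraph 7, and Paragraph 8 in effect.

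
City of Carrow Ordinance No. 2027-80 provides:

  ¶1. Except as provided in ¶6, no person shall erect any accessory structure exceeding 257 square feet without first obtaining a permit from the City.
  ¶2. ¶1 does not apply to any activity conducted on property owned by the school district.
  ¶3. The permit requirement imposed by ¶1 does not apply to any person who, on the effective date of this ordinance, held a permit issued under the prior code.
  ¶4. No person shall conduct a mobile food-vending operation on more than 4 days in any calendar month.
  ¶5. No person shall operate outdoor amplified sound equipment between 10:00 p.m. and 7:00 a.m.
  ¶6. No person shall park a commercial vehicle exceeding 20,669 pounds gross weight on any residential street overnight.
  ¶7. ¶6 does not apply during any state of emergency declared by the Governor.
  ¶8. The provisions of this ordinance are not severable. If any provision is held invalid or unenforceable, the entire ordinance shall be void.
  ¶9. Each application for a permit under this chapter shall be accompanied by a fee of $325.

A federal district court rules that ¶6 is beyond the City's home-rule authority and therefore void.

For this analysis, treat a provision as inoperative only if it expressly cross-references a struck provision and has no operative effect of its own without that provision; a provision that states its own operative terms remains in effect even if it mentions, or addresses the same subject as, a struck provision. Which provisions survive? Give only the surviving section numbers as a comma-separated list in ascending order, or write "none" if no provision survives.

¶6 is struck. ¶7 operates only by reference to ¶6, so it falls with ¶6. ¶8 provides that the ordinance is not severable, so the invalidity of any one provision voids the entire ordinance. No provision of the ordinance survives.

none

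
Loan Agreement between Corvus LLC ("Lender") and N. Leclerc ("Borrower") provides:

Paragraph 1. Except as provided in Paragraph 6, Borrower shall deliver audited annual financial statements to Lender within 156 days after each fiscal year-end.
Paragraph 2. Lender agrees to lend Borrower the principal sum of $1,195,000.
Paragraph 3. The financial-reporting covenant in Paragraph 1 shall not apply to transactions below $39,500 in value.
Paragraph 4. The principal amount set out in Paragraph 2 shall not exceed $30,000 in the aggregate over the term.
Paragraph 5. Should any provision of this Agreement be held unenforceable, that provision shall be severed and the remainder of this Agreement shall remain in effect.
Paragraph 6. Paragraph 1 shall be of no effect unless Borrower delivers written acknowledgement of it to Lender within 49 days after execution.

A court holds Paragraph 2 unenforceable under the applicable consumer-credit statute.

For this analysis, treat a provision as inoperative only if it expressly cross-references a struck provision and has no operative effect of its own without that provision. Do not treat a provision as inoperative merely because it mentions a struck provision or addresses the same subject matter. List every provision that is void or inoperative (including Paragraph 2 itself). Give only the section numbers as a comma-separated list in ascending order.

Paragraph 2 is struck. Paragraph 4 operates only by reference to Paragraph 2, so it falls with Paragraph 2. Paragraph 5 is a severability clause and preserves every provision that can still be given independent effect. That leaves Paragraph 1, Paragraph 3, Paragraph 5, and Paragraph 6 in effect.

2, 4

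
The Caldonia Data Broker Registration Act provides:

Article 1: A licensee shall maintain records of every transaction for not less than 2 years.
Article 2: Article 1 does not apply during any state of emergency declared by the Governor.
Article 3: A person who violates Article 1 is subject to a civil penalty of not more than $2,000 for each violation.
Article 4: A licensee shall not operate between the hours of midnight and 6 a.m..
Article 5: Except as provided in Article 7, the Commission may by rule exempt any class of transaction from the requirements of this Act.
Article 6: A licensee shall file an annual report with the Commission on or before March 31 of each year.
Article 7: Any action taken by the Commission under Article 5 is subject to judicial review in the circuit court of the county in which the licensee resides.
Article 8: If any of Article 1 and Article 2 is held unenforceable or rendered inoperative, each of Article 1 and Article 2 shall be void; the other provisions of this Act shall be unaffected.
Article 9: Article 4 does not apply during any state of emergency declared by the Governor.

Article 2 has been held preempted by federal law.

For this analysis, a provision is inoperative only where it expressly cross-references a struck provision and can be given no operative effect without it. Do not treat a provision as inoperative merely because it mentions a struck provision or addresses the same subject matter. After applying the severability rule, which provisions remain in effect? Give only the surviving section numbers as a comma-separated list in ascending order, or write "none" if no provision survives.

4, 5, 6, 7, 8, 9

Article 2 is struck. No other provision's operative terms depend on Article 2. Article 8 declares Article 1 and Article 2 mutually dependent; since one of them has fallen, all of them are of no effect. That brings down Article 1 as well. Article 3 in turn depends solely on a provision now struck and likewise falls. The remainder continues in force under Article 8. Article 4, Article 5, Article 6, Article 7, Article 8, and Article 9 remain in effect.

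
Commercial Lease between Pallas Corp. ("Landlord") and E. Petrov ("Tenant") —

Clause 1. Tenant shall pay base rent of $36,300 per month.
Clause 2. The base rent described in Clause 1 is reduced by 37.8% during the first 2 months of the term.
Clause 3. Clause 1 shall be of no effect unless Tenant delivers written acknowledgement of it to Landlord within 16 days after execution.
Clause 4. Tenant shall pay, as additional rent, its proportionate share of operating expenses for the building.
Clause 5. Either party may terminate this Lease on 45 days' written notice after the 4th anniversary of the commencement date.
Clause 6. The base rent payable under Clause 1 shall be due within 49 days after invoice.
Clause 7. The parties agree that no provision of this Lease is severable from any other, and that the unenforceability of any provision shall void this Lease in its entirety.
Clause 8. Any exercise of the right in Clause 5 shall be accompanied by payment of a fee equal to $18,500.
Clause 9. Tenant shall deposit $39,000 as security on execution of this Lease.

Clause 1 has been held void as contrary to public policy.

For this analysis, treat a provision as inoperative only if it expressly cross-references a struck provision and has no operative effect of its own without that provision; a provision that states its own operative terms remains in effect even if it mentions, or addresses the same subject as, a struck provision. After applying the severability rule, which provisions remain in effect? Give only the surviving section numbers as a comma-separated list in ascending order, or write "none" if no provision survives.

Clause 1 is struck. Clause 2 operates only by reference to Clause 1, so it falls with Clause 1. Clause 3 has no operative effect of its own apart from Clause 1 and is therefore inoperative. The whole of Clause 6 is the payment deadline for the base rent, defined by reference to Clause 1, so Clause 6 cannot stand once Clause 1 is removed. Clause 7 provides that the Lease is not severable, so the invalidity of any one provision voids the entire Lease. No provision of the Lease survives.

none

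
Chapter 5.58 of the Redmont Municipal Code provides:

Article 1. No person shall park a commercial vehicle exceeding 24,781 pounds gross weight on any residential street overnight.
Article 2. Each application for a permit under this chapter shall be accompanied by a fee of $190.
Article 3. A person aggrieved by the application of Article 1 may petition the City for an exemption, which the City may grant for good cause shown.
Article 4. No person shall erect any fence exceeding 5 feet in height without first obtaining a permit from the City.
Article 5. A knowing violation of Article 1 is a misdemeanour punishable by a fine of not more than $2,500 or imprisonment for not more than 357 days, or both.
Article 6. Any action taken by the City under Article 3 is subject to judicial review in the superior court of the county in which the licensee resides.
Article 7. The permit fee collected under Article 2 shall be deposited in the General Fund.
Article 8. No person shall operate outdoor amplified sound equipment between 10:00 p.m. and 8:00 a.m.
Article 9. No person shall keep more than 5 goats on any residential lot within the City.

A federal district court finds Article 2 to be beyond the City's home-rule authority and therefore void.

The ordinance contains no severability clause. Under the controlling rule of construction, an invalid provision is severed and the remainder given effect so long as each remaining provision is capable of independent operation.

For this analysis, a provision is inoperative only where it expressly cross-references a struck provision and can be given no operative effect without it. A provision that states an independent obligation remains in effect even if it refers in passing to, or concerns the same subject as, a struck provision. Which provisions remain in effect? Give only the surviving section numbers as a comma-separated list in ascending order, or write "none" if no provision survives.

Article 2 is struck. The whole of Article 7 is the disposition of the permit fee, defined by reference to Article 2, so Article 7 cannot stand once Article 2 is removed. With no severability clause, the stated default rule severs what cannot stand and enforces each remaining provision that can operate on its own. Article 1, Article 3, Article 4, Article 5, Article 6, Article 8, and Article 9 remain in effect.

1, 3, 4, 5, 6, 8, 9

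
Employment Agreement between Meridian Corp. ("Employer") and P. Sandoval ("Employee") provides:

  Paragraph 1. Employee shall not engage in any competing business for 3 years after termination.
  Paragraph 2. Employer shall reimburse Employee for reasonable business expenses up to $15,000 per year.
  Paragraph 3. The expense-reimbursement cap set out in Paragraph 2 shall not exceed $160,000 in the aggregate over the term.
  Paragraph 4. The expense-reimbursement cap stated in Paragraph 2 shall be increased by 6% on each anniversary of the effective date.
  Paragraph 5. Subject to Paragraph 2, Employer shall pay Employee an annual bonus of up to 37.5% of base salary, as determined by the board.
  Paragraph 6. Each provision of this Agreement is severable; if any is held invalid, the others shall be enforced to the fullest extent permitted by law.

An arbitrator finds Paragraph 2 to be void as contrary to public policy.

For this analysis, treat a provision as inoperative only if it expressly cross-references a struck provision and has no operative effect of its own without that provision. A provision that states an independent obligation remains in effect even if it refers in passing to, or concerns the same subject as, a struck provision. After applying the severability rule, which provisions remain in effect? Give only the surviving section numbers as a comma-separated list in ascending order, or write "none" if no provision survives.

1, 5, 6

Paragraph 2 is struck. Paragraph 3 has no operative effect of its own apart from Paragraph 2 and is therefore inoperative. Paragraph 4 does nothing except set the escalation of the expense-reimbursement cap by reference to Paragraph 2; with Paragraph 2 gone it has no independent effect and is inoperative. Paragraph 5 mentions Paragraph 2 but its own obligation stands independently of Paragraph 2, so Paragraph 5 is not affected. Paragraph 6 is a severability clause and preserves every provision that can still be given independent effect. The provisions still in force are Paragraph 1, Paragraph 5, and Paragraph 6.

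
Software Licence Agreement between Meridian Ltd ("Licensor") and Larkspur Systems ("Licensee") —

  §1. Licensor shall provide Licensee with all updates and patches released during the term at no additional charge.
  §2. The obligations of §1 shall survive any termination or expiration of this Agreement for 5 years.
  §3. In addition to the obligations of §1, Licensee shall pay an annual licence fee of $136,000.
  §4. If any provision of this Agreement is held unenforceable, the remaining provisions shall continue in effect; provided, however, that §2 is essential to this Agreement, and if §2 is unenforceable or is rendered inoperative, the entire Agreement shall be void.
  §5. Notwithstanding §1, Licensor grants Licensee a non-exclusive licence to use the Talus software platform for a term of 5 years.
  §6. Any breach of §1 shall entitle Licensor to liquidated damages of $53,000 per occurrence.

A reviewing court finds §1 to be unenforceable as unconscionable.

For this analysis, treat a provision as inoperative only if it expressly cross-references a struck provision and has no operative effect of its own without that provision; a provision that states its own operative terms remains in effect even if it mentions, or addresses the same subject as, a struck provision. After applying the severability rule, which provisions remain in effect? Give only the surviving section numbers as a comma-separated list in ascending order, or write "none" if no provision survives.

none

§1 is struck. §2 has no operative effect of its own apart from §1 and is therefore inoperative. §6 operates only by reference to §1, so it falls with §1. §4 makes §2 an essential term, and §2 has been rendered inoperative by the cascade; under §4, the entire Agreement is therefore void. No provision of the Agreement survives.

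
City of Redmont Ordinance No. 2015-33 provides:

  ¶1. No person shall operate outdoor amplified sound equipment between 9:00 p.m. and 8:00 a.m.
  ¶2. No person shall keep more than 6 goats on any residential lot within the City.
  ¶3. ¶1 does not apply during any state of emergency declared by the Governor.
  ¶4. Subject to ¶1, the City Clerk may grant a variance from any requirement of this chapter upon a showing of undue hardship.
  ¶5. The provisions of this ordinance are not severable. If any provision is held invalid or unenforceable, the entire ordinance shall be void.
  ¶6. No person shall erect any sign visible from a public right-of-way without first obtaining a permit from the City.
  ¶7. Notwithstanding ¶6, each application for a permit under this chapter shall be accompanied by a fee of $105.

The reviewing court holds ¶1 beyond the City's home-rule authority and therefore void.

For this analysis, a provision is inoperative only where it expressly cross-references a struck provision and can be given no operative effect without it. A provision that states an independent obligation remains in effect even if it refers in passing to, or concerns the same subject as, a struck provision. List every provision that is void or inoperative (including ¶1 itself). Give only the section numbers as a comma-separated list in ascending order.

1, 2, 3, 4, 5, 6, 7

¶1 is struck. ¶3 has no operative effect of its own apart from ¶1 and is therefore inoperative. ¶5 provides that the ordinance is not severable, so the invalidity of any one provision voids the entire ordinance. No provision of the ordinance survives.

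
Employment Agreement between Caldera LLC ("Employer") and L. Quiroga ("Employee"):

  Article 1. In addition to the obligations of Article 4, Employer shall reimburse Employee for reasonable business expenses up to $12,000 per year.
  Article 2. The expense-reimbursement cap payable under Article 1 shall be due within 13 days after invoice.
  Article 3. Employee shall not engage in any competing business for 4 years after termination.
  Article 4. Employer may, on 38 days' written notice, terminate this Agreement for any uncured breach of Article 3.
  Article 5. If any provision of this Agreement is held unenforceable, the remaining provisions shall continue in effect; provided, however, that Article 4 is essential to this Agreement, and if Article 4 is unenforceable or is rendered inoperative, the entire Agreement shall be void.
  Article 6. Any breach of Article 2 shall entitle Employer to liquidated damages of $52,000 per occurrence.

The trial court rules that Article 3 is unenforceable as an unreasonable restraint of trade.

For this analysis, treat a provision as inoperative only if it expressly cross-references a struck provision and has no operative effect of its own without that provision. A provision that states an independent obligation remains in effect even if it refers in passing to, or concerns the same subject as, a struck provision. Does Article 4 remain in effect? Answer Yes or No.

No

Article 3 is struck. The only function of Article 4 is the termination right for breach of Article 3, so it cannot stand once Article 3 is removed. Article 5 makes Article 4 an essential term, and Article 4 has been rendered inoperative by the cascade; under Article 5, the entire Agreement is therefore void. No provision of the Agreement survives. Article 4 is among the inoperative provisions, so the answer is no.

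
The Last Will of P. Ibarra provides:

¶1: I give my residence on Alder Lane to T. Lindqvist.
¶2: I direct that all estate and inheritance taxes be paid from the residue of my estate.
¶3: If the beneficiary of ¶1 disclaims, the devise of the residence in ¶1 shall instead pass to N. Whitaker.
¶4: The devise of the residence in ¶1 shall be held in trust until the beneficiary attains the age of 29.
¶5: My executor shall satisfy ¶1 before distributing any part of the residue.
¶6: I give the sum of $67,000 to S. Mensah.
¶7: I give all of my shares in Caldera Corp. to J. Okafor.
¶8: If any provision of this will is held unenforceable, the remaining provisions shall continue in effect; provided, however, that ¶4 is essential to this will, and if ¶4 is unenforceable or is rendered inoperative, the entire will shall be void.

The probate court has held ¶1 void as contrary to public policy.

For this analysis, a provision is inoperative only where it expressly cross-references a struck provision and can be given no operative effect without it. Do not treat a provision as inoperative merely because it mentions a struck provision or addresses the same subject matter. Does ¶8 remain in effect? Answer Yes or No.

No

¶1 is struck. ¶3 merely fixes the alternative disposition for ¶1; with ¶1 gone it has nothing to operate on and falls away. The only function of ¶4 is the trust for ¶1, so it cannot stand once ¶1 is removed. ¶5 has no operative effect of its own apart from ¶1 and is therefore inoperative. ¶8 makes ¶4 an essential term, and ¶4 has been rendered inoperative by the cascade; under ¶8, the entire will is therefore void. No provision of the will survives. ¶8 is among the inoperative provisions, so the answer is no.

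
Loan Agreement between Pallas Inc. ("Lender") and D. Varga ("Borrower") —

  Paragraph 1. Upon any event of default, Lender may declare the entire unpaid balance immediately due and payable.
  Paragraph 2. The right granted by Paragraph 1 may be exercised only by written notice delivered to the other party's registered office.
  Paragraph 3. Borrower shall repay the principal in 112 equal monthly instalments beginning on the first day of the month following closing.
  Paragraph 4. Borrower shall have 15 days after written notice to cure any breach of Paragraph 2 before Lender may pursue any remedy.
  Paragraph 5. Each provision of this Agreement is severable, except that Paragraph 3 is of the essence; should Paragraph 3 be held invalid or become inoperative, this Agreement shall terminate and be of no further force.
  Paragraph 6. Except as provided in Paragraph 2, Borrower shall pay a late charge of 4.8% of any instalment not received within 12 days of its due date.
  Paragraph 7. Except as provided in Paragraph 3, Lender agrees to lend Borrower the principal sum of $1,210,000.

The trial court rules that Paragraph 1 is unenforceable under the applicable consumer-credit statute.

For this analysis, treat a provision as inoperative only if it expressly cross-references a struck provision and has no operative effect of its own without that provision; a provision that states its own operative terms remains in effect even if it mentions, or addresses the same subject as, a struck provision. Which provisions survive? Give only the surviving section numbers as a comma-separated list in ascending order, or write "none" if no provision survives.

3, 5, 6, 7

Paragraph 1 is struck. Paragraph 2 has no operative effect of its own apart from Paragraph 1 and is therefore inoperative. Paragraph 4 has no operative effect of its own apart from Paragraph 2 and is therefore inoperative. Paragraph 6 mentions Paragraph 2 but its own obligation stands independently of Paragraph 2, so Paragraph 6 is not affected. Paragraph 5 makes Paragraph 3 an essential term, but Paragraph 3 is unaffected, so the severability proviso in Paragraph 5 preserves the remaining provisions. The provisions still in force are Paragraph 3, Paragraph 5, Paragraph 6, and Paragraph 7.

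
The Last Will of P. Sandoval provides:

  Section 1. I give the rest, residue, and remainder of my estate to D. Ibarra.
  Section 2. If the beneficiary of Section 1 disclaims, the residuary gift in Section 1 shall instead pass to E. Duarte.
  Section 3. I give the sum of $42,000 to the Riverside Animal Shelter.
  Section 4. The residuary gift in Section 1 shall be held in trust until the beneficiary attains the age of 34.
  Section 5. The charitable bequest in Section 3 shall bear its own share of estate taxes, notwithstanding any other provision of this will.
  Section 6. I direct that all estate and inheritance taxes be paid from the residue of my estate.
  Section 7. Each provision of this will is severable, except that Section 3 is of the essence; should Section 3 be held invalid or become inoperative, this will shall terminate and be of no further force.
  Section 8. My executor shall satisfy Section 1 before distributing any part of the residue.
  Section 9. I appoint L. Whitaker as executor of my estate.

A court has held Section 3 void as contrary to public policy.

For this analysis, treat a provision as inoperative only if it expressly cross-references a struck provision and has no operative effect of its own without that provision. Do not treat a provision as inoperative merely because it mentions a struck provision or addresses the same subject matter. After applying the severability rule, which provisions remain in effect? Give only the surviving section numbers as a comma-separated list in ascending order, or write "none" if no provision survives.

Section 3 is struck. Section 5 merely fixes the tax charge on Section 3; with Section 3 gone it has nothing to operate on and falls away. Section 7 makes Section 3 an essential term, and Section 3 is the provision held invalid; under Section 7, the entire will is therefore void. No provision of the will survives.

none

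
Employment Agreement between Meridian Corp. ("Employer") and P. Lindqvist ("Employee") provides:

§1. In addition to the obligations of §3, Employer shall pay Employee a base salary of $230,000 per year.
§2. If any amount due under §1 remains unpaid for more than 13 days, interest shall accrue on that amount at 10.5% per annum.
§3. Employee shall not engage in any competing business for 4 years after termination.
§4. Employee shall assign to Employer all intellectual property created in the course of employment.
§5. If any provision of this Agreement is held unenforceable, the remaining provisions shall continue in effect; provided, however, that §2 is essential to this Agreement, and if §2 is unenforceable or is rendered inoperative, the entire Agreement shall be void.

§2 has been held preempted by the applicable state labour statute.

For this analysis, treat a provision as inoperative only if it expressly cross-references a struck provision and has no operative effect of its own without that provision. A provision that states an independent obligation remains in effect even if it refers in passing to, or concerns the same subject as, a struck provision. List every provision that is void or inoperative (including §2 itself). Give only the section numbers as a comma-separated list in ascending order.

1, 2, 3, 4, 5

§2 is struck. Nothing else in the Agreement is defined by reference to §2. §5 makes §2 an essential term, and §2 is the provision held invalid; under §5, the entire Agreement is therefore void. No provision of the Agreement survives.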